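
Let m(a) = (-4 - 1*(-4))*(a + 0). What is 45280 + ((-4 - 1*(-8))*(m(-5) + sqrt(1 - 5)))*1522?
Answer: 45280 + 12176*I ≈ 45280.0 + 12176.0*I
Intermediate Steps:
m(a) = 0 (m(a) = (-4 + 4)*a = 0*a = 0)
45280 + ((-4 - 1*(-8))*(m(-5) + sqrt(1 - 5)))*1522 = 45280 + ((-4 - 1*(-8))*(0 + sqrt(1 - 5)))*1522 = 45280 + ((-4 + 8)*(0 + sqrt(-4)))*1522 = 45280 + (4*(0 + 2*I))*1522 = 45280 + (4*(2*I))*1522 = 45280 + (8*I)*1522 = 45280 + 12176*I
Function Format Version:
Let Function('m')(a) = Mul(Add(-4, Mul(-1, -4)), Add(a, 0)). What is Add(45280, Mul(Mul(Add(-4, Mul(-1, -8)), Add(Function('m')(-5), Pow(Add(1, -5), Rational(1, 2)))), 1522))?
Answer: Add(45280, Mul(12176, I)) ≈ Add(45280., Mul(12176., I))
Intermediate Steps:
Function('m')(a) = 0 (Function('m')(a) = Mul(Add(-4, 4), a) = Mul(0, a) = 0)
Add(45280, Mul(Mul(Add(-4, Mul(-1, -8)), Add(Function('m')(-5), Pow(Add(1, -5), Rational(1, 2)))), 1522)) = Add(45280, Mul(Mul(Add(-4, Mul(-1, -8)), Add(0, Pow(Add(1, -5), Rational(1, 2)))), 1522)) = Add(45280, Mul(Mul(Add(-4, 8), Add(0, Pow(-4, Rational(1, 2)))), 1522)) = Add(45280, Mul(Mul(4, Add(0, Mul(2, I))), 1522)) = Add(45280, Mul(Mul(4, Mul(2, I)), 1522)) = Add(45280, Mul(Mul(8, I), 1522)) = Add(45280, Mul(12176, I))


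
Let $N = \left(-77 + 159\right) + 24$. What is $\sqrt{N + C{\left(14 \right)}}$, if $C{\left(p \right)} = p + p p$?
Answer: $2 \sqrt{79} \approx 17.776$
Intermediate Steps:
$C{\left(p \right)} = p + p^{2}$
$N = 106$ ($N = 82 + 24 = 106$)
$\sqrt{N + C{\left(14 \right)}} = \sqrt{106 + 14 \left(1 + 14\right)} = \sqrt{106 + 14 \cdot 15} = \sqrt{106 + 210} = \sqrt{316} = 2 \sqrt{79}$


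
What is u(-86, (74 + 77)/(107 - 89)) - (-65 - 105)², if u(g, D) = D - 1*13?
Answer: -520283/18 ≈ -28905.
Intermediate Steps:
u(g, D) = -13 + D (u(g, D) = D - 13 = -13 + D)
u(-86, (74 + 77)/(107 - 89)) - (-65 - 105)² = (-13 + (74 + 77)/(107 - 89)) - (-65 - 105)² = (-13 + 151/18) - 1*(-170)² = (-13 + 151*(1/18)) - 1*28900 = (-13 + 151/18) - 28900 = -83/18 - 28900 = -520283/18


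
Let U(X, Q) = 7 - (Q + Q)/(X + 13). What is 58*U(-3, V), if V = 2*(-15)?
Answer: 754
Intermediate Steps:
V = -30
U(X, Q) = 7 - 2*Q/(13 + X)
58*U(-3, V) = 58*((91 - 2*(-30) + 7*(-3))/(13 - 3)) = 58*((91 + 60 - 21)/10) = 58*((⅒)*130) = 58*13 = 754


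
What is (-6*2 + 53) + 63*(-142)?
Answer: -8905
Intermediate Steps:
(-6*2 + 53) + 63*(-142) = (-12 + 53) - 8946 = 41 - 8946 = -8905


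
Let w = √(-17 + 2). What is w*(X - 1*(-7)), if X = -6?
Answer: I*√15 ≈ 3.873*I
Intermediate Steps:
w = I*√15 (w = √(-15) = I*√15 ≈ 3.873*I)
w*(X - 1*(-7)) = (I*√15)*(-6 - 1*(-7)) = (I*√15)*(-6 + 7) = (I*√15)*1 = I*√15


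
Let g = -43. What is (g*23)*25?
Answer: -24725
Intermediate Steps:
(g*23)*25 = -43*23*25 = -989*25 = -24725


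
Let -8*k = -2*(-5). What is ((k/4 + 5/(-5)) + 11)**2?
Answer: 24025/256 ≈ 93.848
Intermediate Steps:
k = -5/4 (k = -(-1)*(-5)/4 = -1/8*10 = -5/4 ≈ -1.2500)
((k/4 + 5/(-5)) + 11)**2 = ((-5/4/4 + 5/(-5)) + 11)**2 = ((-5/4*1/4 + 5*(-1/5)) + 11)**2 = ((-5/16 - 1) + 11)**2 = (-21/16 + 11)**2 = (155/16)**2 = 24025/256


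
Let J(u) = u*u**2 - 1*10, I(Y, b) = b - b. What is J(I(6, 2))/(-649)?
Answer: 10/649 ≈ 0.015408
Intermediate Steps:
I(Y, b) = 0
J(u) = -10 + u**3 (J(u) = u**3 - 10 = -10 + u**3)
J(I(6, 2))/(-649) = (-10 + 0**3)/(-649) = (-10 + 0)*(-1/649) = -10*(-1/649) = 10/649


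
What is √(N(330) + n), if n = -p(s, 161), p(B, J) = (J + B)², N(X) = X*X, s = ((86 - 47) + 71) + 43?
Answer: 8*√161 ≈ 101.51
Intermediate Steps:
s = 153 (s = (39 + 71) + 43 = 110 + 43 = 153)
N(X) = X²
p(B, J) = (B + J)²
n = -98596 (n = -(153 + 161)² = -1*314² = -1*98596 = -98596)
√(N(330) + n) = √(330² - 98596) = √(108900 - 98596) = √10304 = 8*√161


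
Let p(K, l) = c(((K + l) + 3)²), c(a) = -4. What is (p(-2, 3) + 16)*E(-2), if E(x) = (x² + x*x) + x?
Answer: 72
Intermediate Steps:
p(K, l) = -4
E(x) = x + 2*x² (E(x) = (x² + x²) + x = 2*x² + x = x + 2*x²)
(p(-2, 3) + 16)*E(-2) = (-4 + 16)*(-2*(1 + 2*(-2))) = 12*(-2*(1 - 4)) = 12*(-2*(-3)) = 12*6 = 72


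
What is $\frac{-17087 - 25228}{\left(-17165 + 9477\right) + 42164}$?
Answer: $- \frac{1085}{884} \approx -1.2274$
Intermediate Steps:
$\frac{-17087 - 25228}{\left(-17165 + 9477\right) + 42164} = - \frac{42315}{-7688 + 42164} = - \frac{42315}{34476} = \left(-42315\right) \frac{1}{34476} = - \frac{1085}{884}$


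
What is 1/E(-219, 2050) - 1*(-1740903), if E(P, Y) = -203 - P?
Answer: 27854449/16 ≈ 1.7409e+6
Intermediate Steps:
1/E(-219, 2050) - 1*(-1740903) = 1/(-203 - 1*(-219)) - 1*(-1740903) = 1/(-203 + 219) + 1740903 = 1/16 + 1740903 = 27854449/16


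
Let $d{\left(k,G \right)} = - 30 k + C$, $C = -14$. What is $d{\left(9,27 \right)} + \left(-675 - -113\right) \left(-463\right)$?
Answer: $259922$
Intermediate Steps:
$d{\left(k,G \right)} = -14 - 30 k$ ($d{\left(k,G \right)} = - 30 k - 14 = -14 - 30 k$)
$d{\left(9,27 \right)} + \left(-675 - -113\right) \left(-463\right) = \left(-14 - 270\right) + \left(-675 - -113\right) \left(-463\right) = \left(-14 - 270\right) + \left(-675 + 113\right) \left(-463\right) = -284 - -260206 = -284 + 260206 = 259922$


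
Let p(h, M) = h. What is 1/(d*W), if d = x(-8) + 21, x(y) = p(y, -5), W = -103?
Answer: -1/1339 ≈ -0.00074683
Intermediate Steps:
x(y) = y
d = 13 (d = -8 + 21 = 13)
1/(d*W) = 1/(13*(-103)) = 1/(-1339) = -1/1339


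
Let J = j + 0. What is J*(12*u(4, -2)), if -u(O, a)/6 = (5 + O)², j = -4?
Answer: 23328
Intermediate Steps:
u(O, a) = -6*(5 + O)²
J = -4 (J = -4 + 0 = -4)
J*(12*u(4, -2)) = -48*(-6*(5 + 4)²) = -48*(-6*9²) = -48*(-6*81) = -48*(-486) = -4*(-5832) = 23328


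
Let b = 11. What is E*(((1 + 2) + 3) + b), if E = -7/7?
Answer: -17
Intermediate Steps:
E = -1 (E = -7*⅐ = -1)
E*(((1 + 2) + 3) + b) = -(((1 + 2) + 3) + 11) = -((3 + 3) + 11) = -(6 + 11) = -1*17 = -17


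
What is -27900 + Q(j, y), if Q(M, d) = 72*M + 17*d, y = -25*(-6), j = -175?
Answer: -37950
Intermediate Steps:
y = 150
Q(M, d) = 17*d + 72*M
-27900 + Q(j, y) = -27900 + (17*150 + 72*(-175)) = -27900 + (2550 - 12600) = -27900 - 10050 = -37950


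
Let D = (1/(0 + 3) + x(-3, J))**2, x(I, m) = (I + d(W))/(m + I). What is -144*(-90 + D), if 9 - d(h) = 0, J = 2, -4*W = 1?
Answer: 8336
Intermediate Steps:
W = -1/4 (W = -1/4*1 = -1/4 ≈ -0.25000)
d(h) = 9 (d(h) = 9 - 1*0 = 9 + 0 = 9)
x(I, m) = (9 + I)/(I + m) (x(I, m) = (I + 9)/(m + I) = (9 + I)/(I + m))
D = 289/9 (D = (1/(0 + 3) + (9 - 3)/(-3 + 2))**2 = (1/3 + 6/(-1))**2 = (1/3 - 1*6)**2 = (1/3 - 6)**2 = (-17/3)**2 = 289/9 ≈ 32.111)
-144*(-90 + D) = -144*(-90 + 289/9) = -144*(-521/9) = 8336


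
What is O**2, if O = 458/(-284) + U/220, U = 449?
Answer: 44742721/243984400 ≈ 0.18338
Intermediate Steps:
O = 6689/15620 (O = 458/(-284) + 449/220 = 458*(-1/284) + 449*(1/220) = -229/142 + 449/220 = 6689/15620 ≈ 0.42823)
O**2 = (6689/15620)**2 = 44742721/243984400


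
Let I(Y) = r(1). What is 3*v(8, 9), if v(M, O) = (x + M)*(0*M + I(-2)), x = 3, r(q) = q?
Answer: 33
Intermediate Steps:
I(Y) = 1
v(M, O) = 3 + M (v(M, O) = (3 + M)*(0*M + 1) = (3 + M)*(0 + 1) = (3 + M)*1 = 3 + M)
3*v(8, 9) = 3*(3 + 8) = 3*11 = 33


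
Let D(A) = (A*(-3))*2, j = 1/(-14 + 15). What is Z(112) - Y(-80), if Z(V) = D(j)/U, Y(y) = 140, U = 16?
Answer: -1123/8 ≈ -140.38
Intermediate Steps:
j = 1 (j = 1/1 = 1)
D(A) = -6*A (D(A) = -3*A*2 = -6*A)
Z(V) = -3/8 (Z(V) = -6*1/16 = -3/8)
Z(112) - Y(-80) = -3/8 - 1*140 = -3/8 - 140 = -1123/8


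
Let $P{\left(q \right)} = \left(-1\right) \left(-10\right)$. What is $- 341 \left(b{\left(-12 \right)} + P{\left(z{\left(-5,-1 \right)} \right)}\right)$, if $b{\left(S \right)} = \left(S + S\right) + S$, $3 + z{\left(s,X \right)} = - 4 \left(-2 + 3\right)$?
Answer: $8866$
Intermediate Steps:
$z{\left(s,X \right)} = -7$ ($z{\left(s,X \right)} = -3 - 4 \left(-2 + 3\right) = -3 - 4 = -7$)
$P{\left(q \right)} = 10$
$b{\left(S \right)} = 3 S$ ($b{\left(S \right)} = 2 S + S = 3 S$)
$- 341 \left(b{\left(-12 \right)} + P{\left(z{\left(-5,-1 \right)} \right)}\right) = - 341 \left(3 \left(-12\right) + 10\right) = - 341 \left(-36 + 10\right) = \left(-341\right) \left(-26\right) = 8866$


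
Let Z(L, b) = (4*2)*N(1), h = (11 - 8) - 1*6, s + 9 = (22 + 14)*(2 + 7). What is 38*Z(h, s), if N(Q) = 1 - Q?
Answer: 0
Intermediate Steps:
s = 315 (s = -9 + (22 + 14)*(2 + 7) = -9 + 36*9 = -9 + 324 = 315)
h = -3 (h = 3 - 6 = -3)
Z(L, b) = 0 (Z(L, b) = (4*2)*(1 - 1*1) = 8*(1 - 1) = 8*0 = 0)
38*Z(h, s) = 38*0 = 0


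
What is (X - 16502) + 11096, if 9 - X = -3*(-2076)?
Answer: -11625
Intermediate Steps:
X = -6219 (X = 9 - (-3)*(-2076) = 9 - 1*6228 = 9 - 6228 = -6219)
(X - 16502) + 11096 = (-6219 - 16502) + 11096 = -22721 + 11096 = -11625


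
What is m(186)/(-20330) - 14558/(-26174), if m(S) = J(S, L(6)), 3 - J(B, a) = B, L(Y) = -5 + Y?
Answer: 150376991/266058710 ≈ 0.56520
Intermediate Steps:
J(B, a) = 3 - B
m(S) = 3 - S
m(186)/(-20330) - 14558/(-26174) = (3 - 1*186)/(-20330) - 14558/(-26174) = (3 - 186)*(-1/20330) - 14558*(-1/26174) = -183*(-1/20330) + 7279/13087 = 183/20330 + 7279/13087 = 150376991/266058710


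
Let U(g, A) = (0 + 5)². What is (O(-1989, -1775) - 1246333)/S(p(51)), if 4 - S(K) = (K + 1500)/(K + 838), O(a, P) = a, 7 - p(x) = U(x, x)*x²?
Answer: -40058652980/96601 ≈ -4.1468e+5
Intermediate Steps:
U(g, A) = 25 (U(g, A) = 5² = 25)
p(x) = 7 - 25*x²
S(K) = 4 - (1500 + K)/(838 + K) (S(K) = 4 - (K + 1500)/(K + 838) = 4 - (1500 + K)/(838 + K))
(O(-1989, -1775) - 1246333)/S(p(51)) = (-1989 - 1246333)/(((1852 + 3*(7 - 25*51²))/(838 + (7 - 25*51²)))) = -1248322*(838 + (7 - 25*2601))/(1852 + 3*(7 - 25*2601)) = -1248322*(838 + (7 - 65025))/(1852 + 3*(7 - 65025)) = -1248322*(838 - 65018)/(1852 + 3*(-65018)) = -1248322*(-64180/(1852 - 195054)) = -1248322/((-1/64180*(-193202))) = -1248322/96601/32090 = -1248322*32090/96601 = -40058652980/96601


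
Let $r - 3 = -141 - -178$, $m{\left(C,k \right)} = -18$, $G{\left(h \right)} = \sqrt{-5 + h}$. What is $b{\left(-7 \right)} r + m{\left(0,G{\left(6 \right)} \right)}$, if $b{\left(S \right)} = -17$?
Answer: $-698$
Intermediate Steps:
$r = 40$ ($r = 3 - -37 = 3 + \left(-141 + 178\right) = 3 + 37 = 40$)
$b{\left(-7 \right)} r + m{\left(0,G{\left(6 \right)} \right)} = \left(-17\right) 40 - 18 = -680 - 18 = -698$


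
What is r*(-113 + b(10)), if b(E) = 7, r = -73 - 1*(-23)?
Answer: 5300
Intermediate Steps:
r = -50 (r = -73 + 23 = -50)
r*(-113 + b(10)) = -50*(-113 + 7) = -50*(-106) = 5300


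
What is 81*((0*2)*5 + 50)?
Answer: 4050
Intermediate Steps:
81*((0*2)*5 + 50) = 81*(0*5 + 50) = 81*(0 + 50) = 81*50 = 4050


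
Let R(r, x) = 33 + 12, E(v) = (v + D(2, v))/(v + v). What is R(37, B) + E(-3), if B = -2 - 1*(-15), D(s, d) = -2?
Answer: 275/6 ≈ 45.833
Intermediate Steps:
B = 13 (B = -2 + 15 = 13)
E(v) = (-2 + v)/(2*v) (E(v) = (v - 2)/(v + v) = (-2 + v)/((2*v)) = (-2 + v)*(1/(2*v)) = (-2 + v)/(2*v))
R(r, x) = 45
R(37, B) + E(-3) = 45 + (½)*(-2 - 3)/(-3) = 45 + (½)*(-⅓)*(-5) = 45 + ⅚ = 275/6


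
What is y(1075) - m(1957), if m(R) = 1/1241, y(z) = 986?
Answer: 1223625/1241 ≈ 986.00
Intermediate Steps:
m(R) = 1/1241
y(1075) - m(1957) = 986 - 1*1/1241 = 986 - 1/1241 = 1223625/1241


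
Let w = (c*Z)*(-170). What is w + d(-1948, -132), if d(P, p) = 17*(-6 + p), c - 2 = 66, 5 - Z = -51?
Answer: -649706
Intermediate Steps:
Z = 56 (Z = 5 - 1*(-51) = 5 + 51 = 56)
c = 68 (c = 2 + 66 = 68)
d(P, p) = -102 + 17*p
w = -647360 (w = (68*56)*(-170) = 3808*(-170) = -647360)
w + d(-1948, -132) = -647360 + (-102 + 17*(-132)) = -647360 + (-102 - 2244) = -647360 - 2346 = -649706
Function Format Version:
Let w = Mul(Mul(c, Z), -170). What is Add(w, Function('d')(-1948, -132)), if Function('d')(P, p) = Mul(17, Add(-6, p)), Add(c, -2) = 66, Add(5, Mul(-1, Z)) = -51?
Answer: -649706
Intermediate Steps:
Z = 56 (Z = Add(5, Mul(-1, -51)) = Add(5, 51) = 56)
c = 68 (c = Add(2, 66) = 68)
Function('d')(P, p) = Add(-102, Mul(17, p))
w = -647360 (w = Mul(Mul(68, 56), -170) = Mul(3808, -170) = -647360)
Add(w, Function('d')(-1948, -132)) = Add(-647360, Add(-102, Mul(17, -132))) = Add(-647360, Add(-102, -2244)) = Add(-647360, -2346) = -649706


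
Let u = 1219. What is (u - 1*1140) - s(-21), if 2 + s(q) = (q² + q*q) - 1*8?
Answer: -793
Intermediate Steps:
s(q) = -10 + 2*q² (s(q) = -2 + ((q² + q*q) - 1*8) = -2 + ((q² + q²) - 8) = -2 + (2*q² - 8) = -2 + (-8 + 2*q²) = -10 + 2*q²)
(u - 1*1140) - s(-21) = (1219 - 1*1140) - (-10 + 2*(-21)²) = (1219 - 1140) - (-10 + 2*441) = 79 - (-10 + 882) = 79 - 1*872 = 79 - 872 = -793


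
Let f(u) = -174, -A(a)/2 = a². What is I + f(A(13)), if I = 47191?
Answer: 47017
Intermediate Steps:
A(a) = -2*a²
I + f(A(13)) = 47191 - 174 = 47017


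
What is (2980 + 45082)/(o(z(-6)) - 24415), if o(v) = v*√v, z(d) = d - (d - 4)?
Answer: -48062/24407 ≈ -1.9692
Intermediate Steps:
z(d) = 4 (z(d) = d - (-4 + d) = d + (4 - d) = 4)
o(v) = v^(3/2)
(2980 + 45082)/(o(z(-6)) - 24415) = (2980 + 45082)/(4^(3/2) - 24415) = 48062/(8 - 24415) = 48062/(-24407) = 48062*(-1/24407) = -48062/24407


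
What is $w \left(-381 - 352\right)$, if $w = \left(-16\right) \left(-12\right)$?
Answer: $-140736$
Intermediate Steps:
$w = 192$
$w \left(-381 - 352\right) = 192 \left(-381 - 352\right) = 192 \left(-733\right) = -140736$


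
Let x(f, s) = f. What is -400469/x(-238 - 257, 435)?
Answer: 400469/495 ≈ 809.03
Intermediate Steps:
-400469/x(-238 - 257, 435) = -400469/(-238 - 257) = -400469/(-495) = -400469*(-1/495) = 400469/495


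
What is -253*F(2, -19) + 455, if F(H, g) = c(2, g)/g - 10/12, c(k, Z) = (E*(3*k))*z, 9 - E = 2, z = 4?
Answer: 330929/114 ≈ 2902.9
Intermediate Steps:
E = 7 (E = 9 - 1*2 = 9 - 2 = 7)
c(k, Z) = 84*k (c(k, Z) = (7*(3*k))*4 = (21*k)*4 = 84*k)
F(H, g) = -5/6 + 168/g (F(H, g) = (84*2)/g - 10/12 = 168/g - 10*1/12 = 168/g - 5/6 = -5/6 + 168/g)
-253*F(2, -19) + 455 = -253*(-5/6 + 168/(-19)) + 455 = -253*(-5/6 + 168*(-1/19)) + 455 = -253*(-5/6 - 168/19) + 455 = -253*(-1103/114) + 455 = 279059/114 + 455 = 330929/114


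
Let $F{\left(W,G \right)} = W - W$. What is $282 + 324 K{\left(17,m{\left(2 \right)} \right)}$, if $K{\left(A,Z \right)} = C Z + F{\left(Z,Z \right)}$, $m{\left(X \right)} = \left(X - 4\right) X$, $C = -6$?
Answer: $8058$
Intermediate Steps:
$F{\left(W,G \right)} = 0$
$m{\left(X \right)} = X \left(-4 + X\right)$ ($m{\left(X \right)} = \left(-4 + X\right) X = X \left(-4 + X\right)$)
$K{\left(A,Z \right)} = - 6 Z$ ($K{\left(A,Z \right)} = - 6 Z + 0 = - 6 Z$)
$282 + 324 K{\left(17,m{\left(2 \right)} \right)} = 282 + 324 \left(- 6 \cdot 2 \left(-4 + 2\right)\right) = 282 + 324 \left(- 6 \cdot 2 \left(-2\right)\right) = 282 + 324 \left(\left(-6\right) \left(-4\right)\right) = 282 + 324 \cdot 24 = 282 + 7776 = 8058$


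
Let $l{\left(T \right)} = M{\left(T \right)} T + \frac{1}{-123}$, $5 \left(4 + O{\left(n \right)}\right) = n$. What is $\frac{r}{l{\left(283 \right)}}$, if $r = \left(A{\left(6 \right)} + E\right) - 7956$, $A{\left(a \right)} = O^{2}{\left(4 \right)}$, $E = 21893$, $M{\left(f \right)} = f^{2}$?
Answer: $\frac{42887763}{69695450000} \approx 0.00061536$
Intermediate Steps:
$O{\left(n \right)} = -4 + \frac{n}{5}$
$A{\left(a \right)} = \frac{256}{25}$ ($A{\left(a \right)} = \left(-4 + \frac{1}{5} \cdot 4\right)^{2} = \left(-4 + \frac{4}{5}\right)^{2} = \left(- \frac{16}{5}\right)^{2} = \frac{256}{25}$)
$l{\left(T \right)} = - \frac{1}{123} + T^{3}$ ($l{\left(T \right)} = T^{2} T + \frac{1}{-123} = T^{3} - \frac{1}{123} = - \frac{1}{123} + T^{3}$)
$r = \frac{348681}{25}$ ($r = \left(\frac{256}{25} + 21893\right) - 7956 = \frac{547581}{25} - 7956 = \frac{348681}{25} \approx 13947.0$)
$\frac{r}{l{\left(283 \right)}} = \frac{348681}{25 \left(- \frac{1}{123} + 283^{3}\right)} = \frac{348681}{25 \left(- \frac{1}{123} + 22665187\right)} = \frac{348681}{25 \cdot \frac{2787818000}{123}} = \frac{348681}{25} \cdot \frac{123}{2787818000} = \frac{42887763}{69695450000}$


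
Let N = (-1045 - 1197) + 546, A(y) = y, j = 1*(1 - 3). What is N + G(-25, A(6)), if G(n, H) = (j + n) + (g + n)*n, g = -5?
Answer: -973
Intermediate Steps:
j = -2 (j = 1*(-2) = -2)
G(n, H) = -2 + n + n*(-5 + n) (G(n, H) = (-2 + n) + (-5 + n)*n = (-2 + n) + n*(-5 + n) = -2 + n + n*(-5 + n))
N = -1696 (N = -2242 + 546 = -1696)
N + G(-25, A(6)) = -1696 + (-2 + (-25)² - 4*(-25)) = -1696 + (-2 + 625 + 100) = -1696 + 723 = -973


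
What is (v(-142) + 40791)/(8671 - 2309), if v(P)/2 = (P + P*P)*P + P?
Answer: -5645741/6362 ≈ -887.42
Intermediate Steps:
v(P) = 2*P + 2*P*(P + P²) (v(P) = 2*((P + P*P)*P + P) = 2*((P + P²)*P + P) = 2*(P*(P + P²) + P) = 2*(P + P*(P + P²)) = 2*P + 2*P*(P + P²))
(v(-142) + 40791)/(8671 - 2309) = (2*(-142)*(1 - 142 + (-142)²) + 40791)/(8671 - 2309) = (2*(-142)*(1 - 142 + 20164) + 40791)/6362 = (2*(-142)*20023 + 40791)*(1/6362) = (-5686532 + 40791)*(1/6362) = -5645741*1/6362 = -5645741/6362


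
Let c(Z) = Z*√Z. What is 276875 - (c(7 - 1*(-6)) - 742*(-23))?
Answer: 259809 - 13*√13 ≈ 2.5976e+5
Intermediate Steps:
c(Z) = Z^(3/2)
276875 - (c(7 - 1*(-6)) - 742*(-23)) = 276875 - ((7 - 1*(-6))^(3/2) - 742*(-23)) = 276875 - ((7 + 6)^(3/2) - 1*(-17066)) = 276875 - (13^(3/2) + 17066) = 276875 - (13*√13 + 17066) = 276875 - (17066 + 13*√13) = 276875 + (-17066 - 13*√13) = 259809 - 13*√13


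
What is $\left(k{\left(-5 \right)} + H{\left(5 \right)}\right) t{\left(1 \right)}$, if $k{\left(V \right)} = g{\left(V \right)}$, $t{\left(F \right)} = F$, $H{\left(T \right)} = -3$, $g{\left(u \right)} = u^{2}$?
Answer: $22$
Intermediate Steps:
$k{\left(V \right)} = V^{2}$
$\left(k{\left(-5 \right)} + H{\left(5 \right)}\right) t{\left(1 \right)} = \left(\left(-5\right)^{2} - 3\right) 1 = \left(25 - 3\right) 1 = 22 \cdot 1 = 22$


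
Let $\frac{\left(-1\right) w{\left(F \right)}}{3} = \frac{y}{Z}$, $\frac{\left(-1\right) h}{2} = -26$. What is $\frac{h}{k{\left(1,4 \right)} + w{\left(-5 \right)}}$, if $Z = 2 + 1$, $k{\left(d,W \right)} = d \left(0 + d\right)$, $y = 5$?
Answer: $-13$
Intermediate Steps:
$k{\left(d,W \right)} = d^{2}$ ($k{\left(d,W \right)} = d d = d^{2}$)
$h = 52$ ($h = \left(-2\right) \left(-26\right) = 52$)
$Z = 3$
$w{\left(F \right)} = -5$ ($w{\left(F \right)} = - 3 \cdot \frac{5}{3} = - 3 \cdot 5 \cdot \frac{1}{3} = \left(-3\right) \frac{5}{3} = -5$)
$\frac{h}{k{\left(1,4 \right)} + w{\left(-5 \right)}} = \frac{1}{1^{2} - 5} \cdot 52 = \frac{1}{1 - 5} \cdot 52 = \frac{1}{-4} \cdot 52 = \left(- \frac{1}{4}\right) 52 = -13$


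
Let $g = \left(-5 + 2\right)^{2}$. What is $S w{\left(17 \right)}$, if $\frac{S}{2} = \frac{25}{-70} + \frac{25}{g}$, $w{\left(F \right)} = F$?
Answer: $\frac{5185}{63} \approx 82.302$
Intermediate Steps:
$g = 9$ ($g = \left(-3\right)^{2} = 9$)
$S = \frac{305}{63}$ ($S = 2 \left(\frac{25}{-70} + \frac{25}{9}\right) = 2 \left(25 \left(- \frac{1}{70}\right) + 25 \cdot \frac{1}{9}\right) = 2 \left(- \frac{5}{14} + \frac{25}{9}\right) = 2 \cdot \frac{305}{126} = \frac{305}{63} \approx 4.8413$)
$S w{\left(17 \right)} = \frac{305}{63} \cdot 17 = \frac{5185}{63}$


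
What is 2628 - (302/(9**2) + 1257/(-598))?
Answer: 127216285/48438 ≈ 2626.4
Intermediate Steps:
2628 - (302/(9**2) + 1257/(-598)) = 2628 - (302/81 + 1257*(-1/598)) = 2628 - (302*(1/81) - 1257/598) = 2628 - (302/81 - 1257/598) = 2628 - 1*78779/48438 = 2628 - 78779/48438 = 127216285/48438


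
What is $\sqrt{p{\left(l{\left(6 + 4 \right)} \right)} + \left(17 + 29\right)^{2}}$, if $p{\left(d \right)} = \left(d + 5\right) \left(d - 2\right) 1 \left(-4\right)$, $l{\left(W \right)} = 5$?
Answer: $2 \sqrt{499} \approx 44.677$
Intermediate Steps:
$p{\left(d \right)} = - 4 \left(-2 + d\right) \left(5 + d\right)$ ($p{\left(d \right)} = \left(5 + d\right) \left(-2 + d\right) 1 \left(-4\right) = \left(-2 + d\right) \left(5 + d\right) 1 \left(-4\right) = \left(-2 + d\right) \left(5 + d\right) \left(-4\right) = - 4 \left(-2 + d\right) \left(5 + d\right)$)
$\sqrt{p{\left(l{\left(6 + 4 \right)} \right)} + \left(17 + 29\right)^{2}} = \sqrt{\left(40 - 60 - 4 \cdot 5^{2}\right) + \left(17 + 29\right)^{2}} = \sqrt{\left(40 - 60 - 100\right) + 46^{2}} = \sqrt{\left(40 - 60 - 100\right) + 2116} = \sqrt{-120 + 2116} = \sqrt{1996} = 2 \sqrt{499}$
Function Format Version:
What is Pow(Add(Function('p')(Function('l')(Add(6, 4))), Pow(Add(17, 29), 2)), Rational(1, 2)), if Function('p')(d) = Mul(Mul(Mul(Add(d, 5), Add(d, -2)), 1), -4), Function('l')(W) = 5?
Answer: Mul(2, Pow(499, Rational(1, 2))) ≈ 44.677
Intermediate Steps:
Function('p')(d) = Mul(-4, Add(-2, d), Add(5, d)) (Function('p')(d) = Mul(Mul(Mul(Add(5, d), Add(-2, d)), 1), -4) = Mul(Mul(Mul(Add(-2, d), Add(5, d)), 1), -4) = Mul(Mul(Add(-2, d), Add(5, d)), -4) = Mul(-4, Add(-2, d), Add(5, d)))
Pow(Add(Function('p')(Function('l')(Add(6, 4))), Pow(Add(17, 29), 2)), Rational(1, 2)) = Pow(Add(Add(40, Mul(-12, 5), Mul(-4, Pow(5, 2))), Pow(Add(17, 29), 2)), Rational(1, 2)) = Pow(Add(Add(40, -60, Mul(-4, 25)), Pow(46, 2)), Rational(1, 2)) = Pow(Add(Add(40, -60, -100), 2116), Rational(1, 2)) = Pow(Add(-120, 2116), Rational(1, 2)) = Pow(1996, Rational(1, 2)) = Mul(2, Pow(499, Rational(1, 2)))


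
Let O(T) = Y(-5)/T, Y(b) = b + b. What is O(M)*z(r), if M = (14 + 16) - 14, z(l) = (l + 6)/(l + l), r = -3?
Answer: 5/16 ≈ 0.31250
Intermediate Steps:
z(l) = (6 + l)/(2*l) (z(l) = (6 + l)/((2*l)) = (6 + l)*(1/(2*l)) = (6 + l)/(2*l))
M = 16 (M = 30 - 14 = 16)
Y(b) = 2*b
O(T) = -10/T (O(T) = (2*(-5))/T = -10/T)
O(M)*z(r) = (-10/16)*((½)*(6 - 3)/(-3)) = (-10*1/16)*((½)*(-⅓)*3) = -5/8*(-½) = 5/16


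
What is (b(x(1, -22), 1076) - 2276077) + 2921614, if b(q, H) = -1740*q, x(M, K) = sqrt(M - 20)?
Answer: 645537 - 1740*I*sqrt(19) ≈ 6.4554e+5 - 7584.5*I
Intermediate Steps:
x(M, K) = sqrt(-20 + M)
(b(x(1, -22), 1076) - 2276077) + 2921614 = (-1740*sqrt(-20 + 1) - 2276077) + 2921614 = (-1740*I*sqrt(19) - 2276077) + 2921614 = (-2276077 - 1740*I*sqrt(19)) + 2921614 = 645537 - 1740*I*sqrt(19)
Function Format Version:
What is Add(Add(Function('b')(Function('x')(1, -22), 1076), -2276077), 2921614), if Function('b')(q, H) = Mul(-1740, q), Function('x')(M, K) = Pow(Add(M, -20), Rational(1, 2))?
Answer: Add(645537, Mul(-1740, I, Pow(19, Rational(1, 2)))) ≈ Add(6.4554e+5, Mul(-7584.5, I))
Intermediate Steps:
Function('x')(M, K) = Pow(Add(-20, M), Rational(1, 2))
Add(Add(Function('b')(Function('x')(1, -22), 1076), -2276077), 2921614) = Add(Add(Mul(-1740, Pow(Add(-20, 1), Rational(1, 2))), -2276077), 2921614) = Add(Add(Mul(-1740, Pow(-19, Rational(1, 2))), -2276077), 2921614) = Add(Add(Mul(-1740, Mul(I, Pow(19, Rational(1, 2)))), -2276077), 2921614) = Add(Add(Mul(-1740, I, Pow(19, Rational(1, 2))), -2276077), 2921614) = Add(Add(-2276077, Mul(-1740, I, Pow(19, Rational(1, 2)))), 2921614) = Add(645537, Mul(-1740, I, Pow(19, Rational(1, 2))))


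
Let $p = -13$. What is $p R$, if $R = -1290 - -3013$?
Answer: $-22399$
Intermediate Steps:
$R = 1723$ ($R = -1290 + 3013 = 1723$)
$p R = \left(-13\right) 1723 = -22399$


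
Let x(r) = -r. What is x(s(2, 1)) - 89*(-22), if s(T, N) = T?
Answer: 1956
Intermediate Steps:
x(s(2, 1)) - 89*(-22) = -1*2 - 89*(-22) = -2 + 1958 = 1956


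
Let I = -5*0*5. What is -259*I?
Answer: 0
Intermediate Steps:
I = 0 (I = 0*5 = 0)
-259*I = -259*0 = 0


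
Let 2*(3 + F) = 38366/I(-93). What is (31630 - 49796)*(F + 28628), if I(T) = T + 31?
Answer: -514381131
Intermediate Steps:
I(T) = 31 + T
F = -19369/62 (F = -3 + (38366/(31 - 93))/2 = -3 + (38366/(-62))/2 = -3 + (38366*(-1/62))/2 = -3 + (½)*(-19183/31) = -3 - 19183/62 = -19369/62 ≈ -312.40)
(31630 - 49796)*(F + 28628) = (31630 - 49796)*(-19369/62 + 28628) = -18166*1755567/62 = -514381131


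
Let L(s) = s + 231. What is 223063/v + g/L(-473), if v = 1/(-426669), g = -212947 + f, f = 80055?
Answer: -11516062058341/121 ≈ -9.5174e+10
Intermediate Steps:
L(s) = 231 + s
g = -132892 (g = -212947 + 80055 = -132892)
v = -1/426669 ≈ -2.3437e-6
223063/v + g/L(-473) = 223063/(-1/426669) - 132892/(231 - 473) = 223063*(-426669) - 132892/(-242) = -95174067147 - 132892*(-1/242) = -95174067147 + 66446/121 = -11516062058341/121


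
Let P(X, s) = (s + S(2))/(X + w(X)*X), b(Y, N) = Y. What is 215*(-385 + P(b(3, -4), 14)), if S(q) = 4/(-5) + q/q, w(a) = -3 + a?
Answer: -245272/3 ≈ -81757.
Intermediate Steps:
S(q) = 1/5 (S(q) = 4*(-1/5) + 1 = -4/5 + 1 = 1/5)
P(X, s) = (1/5 + s)/(X + X*(-3 + X)) (P(X, s) = (s + 1/5)/(X + (-3 + X)*X) = (1/5 + s)/(X + X*(-3 + X)))
215*(-385 + P(b(3, -4), 14)) = 215*(-385 + (1/5 + 14)/(3*(-2 + 3))) = 215*(-385 + (1/3)*(71/5)/1) = 215*(-385 + (1/3)*1*(71/5)) = 215*(-385 + 71/15) = 215*(-5704/15) = -245272/3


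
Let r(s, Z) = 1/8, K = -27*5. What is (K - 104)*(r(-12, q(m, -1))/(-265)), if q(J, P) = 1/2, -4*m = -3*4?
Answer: 239/2120 ≈ 0.11274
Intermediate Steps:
K = -135
m = 3 (m = -(-3)*4/4 = -1/4*(-12) = 3)
q(J, P) = 1/2
r(s, Z) = 1/8
(K - 104)*(r(-12, q(m, -1))/(-265)) = (-135 - 104)*((1/8)/(-265)) = -239*(-1)/(8*265) = -239*(-1/2120) = 239/2120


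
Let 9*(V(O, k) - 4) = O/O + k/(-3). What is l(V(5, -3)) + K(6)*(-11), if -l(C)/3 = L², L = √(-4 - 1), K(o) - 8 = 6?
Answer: -139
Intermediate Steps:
K(o) = 14 (K(o) = 8 + 6 = 14)
L = I*√5 (L = √(-5) = I*√5 ≈ 2.2361*I)
V(O, k) = 37/9 - k/27 (V(O, k) = 4 + (O/O + k/(-3))/9 = 4 + (1 + k*(-⅓))/9 = 4 + (1 - k/3)/9 = 4 + (⅑ - k/27) = 37/9 - k/27)
l(C) = 15 (l(C) = -3*(I*√5)² = -3*(-5) = 15)
l(V(5, -3)) + K(6)*(-11) = 15 + 14*(-11) = 15 - 154 = -139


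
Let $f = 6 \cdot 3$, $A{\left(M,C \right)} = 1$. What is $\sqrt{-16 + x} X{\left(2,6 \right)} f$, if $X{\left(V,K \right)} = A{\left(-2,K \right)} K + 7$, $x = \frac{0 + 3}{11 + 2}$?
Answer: $18 i \sqrt{2665} \approx 929.23 i$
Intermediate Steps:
$x = \frac{3}{13} \approx 0.23077$
$X{\left(V,K \right)} = 7 + K$ ($X{\left(V,K \right)} = 1 K + 7 = K + 7 = 7 + K$)
$f = 18$
$\sqrt{-16 + x} X{\left(2,6 \right)} f = \sqrt{-16 + \frac{3}{13}} \left(7 + 6\right) 18 = \sqrt{- \frac{205}{13}} \cdot 13 \cdot 18 = \frac{i \sqrt{2665}}{13} \cdot 13 \cdot 18 = i \sqrt{2665} \cdot 18 = 18 i \sqrt{2665}$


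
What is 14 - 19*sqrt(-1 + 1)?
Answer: 14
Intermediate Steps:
14 - 19*sqrt(-1 + 1) = 14 - 19*sqrt(0) = 14 - 19*0 = 14 + 0 = 14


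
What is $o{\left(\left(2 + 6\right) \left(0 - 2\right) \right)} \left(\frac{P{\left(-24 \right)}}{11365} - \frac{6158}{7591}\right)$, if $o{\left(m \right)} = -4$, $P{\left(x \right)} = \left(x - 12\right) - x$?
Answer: $\frac{280307048}{86271715} \approx 3.2491$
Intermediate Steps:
$P{\left(x \right)} = -12$ ($P{\left(x \right)} = \left(-12 + x\right) - x = -12$)
$o{\left(\left(2 + 6\right) \left(0 - 2\right) \right)} \left(\frac{P{\left(-24 \right)}}{11365} - \frac{6158}{7591}\right) = - 4 \left(- \frac{12}{11365} - \frac{6158}{7591}\right) = \left(-4\right) \left(- \frac{70076762}{86271715}\right) = \frac{280307048}{86271715}$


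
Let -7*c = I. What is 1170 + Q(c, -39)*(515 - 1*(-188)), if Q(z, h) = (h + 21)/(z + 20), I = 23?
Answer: 5368/13 ≈ 412.92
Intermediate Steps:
c = -23/7 (c = -⅐*23 = -23/7 ≈ -3.2857)
Q(z, h) = (21 + h)/(20 + z)
1170 + Q(c, -39)*(515 - 1*(-188)) = 1170 + ((21 - 39)/(20 - 23/7))*(515 - 1*(-188)) = 1170 + (-18/(117/7))*(515 + 188) = 1170 + ((7/117)*(-18))*703 = 1170 - 14/13*703 = 1170 - 9842/13 = 5368/13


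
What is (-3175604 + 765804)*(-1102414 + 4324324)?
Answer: -7764158718000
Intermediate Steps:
(-3175604 + 765804)*(-1102414 + 4324324) = -2409800*3221910 = -7764158718000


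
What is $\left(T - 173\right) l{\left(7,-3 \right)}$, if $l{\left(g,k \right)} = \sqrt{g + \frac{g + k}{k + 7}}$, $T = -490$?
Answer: $- 1326 \sqrt{2} \approx -1875.2$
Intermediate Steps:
$l{\left(g,k \right)} = \sqrt{g + \frac{g + k}{7 + k}}$
$\left(T - 173\right) l{\left(7,-3 \right)} = \left(-490 - 173\right) \sqrt{\frac{7 - 3 + 7 \left(7 - 3\right)}{7 - 3}} = - 663 \sqrt{\frac{7 - 3 + 7 \cdot 4}{4}} = - 663 \sqrt{\frac{7 - 3 + 28}{4}} = - 663 \sqrt{\frac{1}{4} \cdot 32} = - 663 \sqrt{8} = - 663 \cdot 2 \sqrt{2} = - 1326 \sqrt{2}$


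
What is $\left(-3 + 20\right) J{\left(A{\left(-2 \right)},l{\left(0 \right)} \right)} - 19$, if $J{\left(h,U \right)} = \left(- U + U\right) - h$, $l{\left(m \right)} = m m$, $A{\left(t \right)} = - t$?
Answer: $-53$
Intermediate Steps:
$l{\left(m \right)} = m^{2}$
$J{\left(h,U \right)} = - h$ ($J{\left(h,U \right)} = 0 - h = - h$)
$\left(-3 + 20\right) J{\left(A{\left(-2 \right)},l{\left(0 \right)} \right)} - 19 = \left(-3 + 20\right) \left(- \left(-1\right) \left(-2\right)\right) - 19 = 17 \left(\left(-1\right) 2\right) - 19 = 17 \left(-2\right) - 19 = -34 - 19 = -53$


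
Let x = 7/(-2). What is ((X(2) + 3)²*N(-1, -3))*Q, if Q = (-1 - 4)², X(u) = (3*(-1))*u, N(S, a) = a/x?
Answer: 1350/7 ≈ 192.86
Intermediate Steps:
x = -7/2 (x = 7*(-½) = -7/2 ≈ -3.5000)
N(S, a) = -2*a/7 (N(S, a) = a/(-7/2) = a*(-2/7) = -2*a/7)
X(u) = -3*u
Q = 25 (Q = (-5)² = 25)
((X(2) + 3)²*N(-1, -3))*Q = ((-3*2 + 3)²*(-2/7*(-3)))*25 = ((-6 + 3)²*(6/7))*25 = ((-3)²*(6/7))*25 = (9*(6/7))*25 = (54/7)*25 = 1350/7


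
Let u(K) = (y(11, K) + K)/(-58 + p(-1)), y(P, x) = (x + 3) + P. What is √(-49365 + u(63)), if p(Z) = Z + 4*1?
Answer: I*√5973473/11 ≈ 222.19*I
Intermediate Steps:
y(P, x) = 3 + P + x (y(P, x) = (3 + x) + P = 3 + P + x)
p(Z) = 4 + Z (p(Z) = Z + 4 = 4 + Z)
u(K) = -14/55 - 2*K/55 (u(K) = ((3 + 11 + K) + K)/(-58 + (4 - 1)) = ((14 + K) + K)/(-58 + 3) = (14 + 2*K)/(-55) = (14 + 2*K)*(-1/55) = -14/55 - 2*K/55)
√(-49365 + u(63)) = √(-49365 + (-14/55 - 2/55*63)) = √(-49365 + (-14/55 - 126/55)) = √(-49365 - 28/11) = √(-543043/11) = I*√5973473/11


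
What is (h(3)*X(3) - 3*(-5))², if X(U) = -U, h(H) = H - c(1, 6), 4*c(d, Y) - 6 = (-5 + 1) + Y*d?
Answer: 144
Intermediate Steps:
c(d, Y) = ½ + Y*d/4 (c(d, Y) = 3/2 + ((-5 + 1) + Y*d)/4 = 3/2 + (-4 + Y*d)/4 = 3/2 + (-1 + Y*d/4) = ½ + Y*d/4)
h(H) = -2 + H (h(H) = H - (½ + (¼)*6*1) = H - (½ + 3/2) = H - 1*2 = H - 2 = -2 + H)
(h(3)*X(3) - 3*(-5))² = ((-2 + 3)*(-1*3) - 3*(-5))² = (1*(-3) + 15)² = (-3 + 15)² = 12² = 144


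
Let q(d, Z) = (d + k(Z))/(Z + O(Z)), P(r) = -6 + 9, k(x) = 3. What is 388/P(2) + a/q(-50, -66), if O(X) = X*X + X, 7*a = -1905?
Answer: 24267812/987 ≈ 24587.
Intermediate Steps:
a = -1905/7 (a = (⅐)*(-1905) = -1905/7 ≈ -272.14)
P(r) = 3
O(X) = X + X² (O(X) = X² + X = X + X²)
q(d, Z) = (3 + d)/(Z + Z*(1 + Z)) (q(d, Z) = (d + 3)/(Z + Z*(1 + Z)) = (3 + d)/(Z + Z*(1 + Z)))
388/P(2) + a/q(-50, -66) = 388/3 - 1905*(-66*(2 - 66)/(3 - 50))/7 = 388*(⅓) - 1905/(7*((-1/66*(-47)/(-64)))) = 388/3 - 1905/(7*((-1/66*(-1/64)*(-47)))) = 388/3 - 1905/(7*(-47/4224)) = 388/3 - 1905/7*(-4224/47) = 388/3 + 8046720/329 = 24267812/987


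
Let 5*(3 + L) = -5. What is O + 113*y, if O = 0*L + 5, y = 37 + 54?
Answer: 10288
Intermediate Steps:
L = -4 (L = -3 + (⅕)*(-5) = -3 - 1 = -4)
y = 91
O = 5 (O = 0*(-4) + 5 = 0 + 5 = 5)
O + 113*y = 5 + 113*91 = 5 + 10283 = 10288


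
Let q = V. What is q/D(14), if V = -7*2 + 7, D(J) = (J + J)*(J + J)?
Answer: -1/112 ≈ -0.0089286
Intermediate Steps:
D(J) = 4*J² (D(J) = (2*J)*(2*J) = 4*J²)
V = -7 (V = -14 + 7 = -7)
q = -7
q/D(14) = -7/(4*14²) = -7/(4*196) = -7/784 = -7*1/784 = -1/112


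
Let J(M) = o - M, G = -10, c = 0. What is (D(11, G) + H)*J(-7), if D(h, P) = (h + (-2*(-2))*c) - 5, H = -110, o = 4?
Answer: -1144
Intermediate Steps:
D(h, P) = -5 + h (D(h, P) = (h - 2*(-2)*0) - 5 = (h + 4*0) - 5 = (h + 0) - 5 = h - 5 = -5 + h)
J(M) = 4 - M
(D(11, G) + H)*J(-7) = ((-5 + 11) - 110)*(4 - 1*(-7)) = (6 - 110)*(4 + 7) = -104*11 = -1144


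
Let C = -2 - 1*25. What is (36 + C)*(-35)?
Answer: -315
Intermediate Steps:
C = -27 (C = -2 - 25 = -27)
(36 + C)*(-35) = (36 - 27)*(-35) = 9*(-35) = -315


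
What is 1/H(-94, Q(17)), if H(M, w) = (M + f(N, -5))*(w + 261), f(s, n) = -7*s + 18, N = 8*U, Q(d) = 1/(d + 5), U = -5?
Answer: 11/585786 ≈ 1.8778e-5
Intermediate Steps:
Q(d) = 1/(5 + d)
N = -40 (N = 8*(-5) = -40)
f(s, n) = 18 - 7*s
H(M, w) = (261 + w)*(298 + M) (H(M, w) = (M + (18 - 7*(-40)))*(w + 261) = (M + (18 + 280))*(261 + w) = (M + 298)*(261 + w) = (298 + M)*(261 + w) = (261 + w)*(298 + M))
1/H(-94, Q(17)) = 1/(77778 + 261*(-94) + 298/(5 + 17) - 94/(5 + 17)) = 1/(77778 - 24534 + 298/22 - 94/22) = 1/(77778 - 24534 + 298*(1/22) - 94*1/22) = 1/(77778 - 24534 + 149/11 - 47/11) = 1/(585786/11) = 11/585786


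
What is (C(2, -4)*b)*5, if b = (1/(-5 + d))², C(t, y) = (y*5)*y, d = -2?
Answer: 400/49 ≈ 8.1633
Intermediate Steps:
C(t, y) = 5*y² (C(t, y) = (5*y)*y = 5*y²)
b = 1/49 (b = (1/(-5 - 2))² = (1/(-7))² = (-⅐)² = 1/49 ≈ 0.020408)
(C(2, -4)*b)*5 = ((5*(-4)²)*(1/49))*5 = ((5*16)*(1/49))*5 = (80*(1/49))*5 = (80/49)*5 = 400/49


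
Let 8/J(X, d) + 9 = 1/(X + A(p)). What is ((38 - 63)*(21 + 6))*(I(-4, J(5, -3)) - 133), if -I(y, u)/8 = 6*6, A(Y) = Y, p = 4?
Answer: 284175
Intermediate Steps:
J(X, d) = 8/(-9 + 1/(4 + X)) (J(X, d) = 8/(-9 + 1/(X + 4)) = 8/(-9 + 1/(4 + X)))
I(y, u) = -288 (I(y, u) = -48*6 = -8*36 = -288)
((38 - 63)*(21 + 6))*(I(-4, J(5, -3)) - 133) = ((38 - 63)*(21 + 6))*(-288 - 133) = -25*27*(-421) = -675*(-421) = 284175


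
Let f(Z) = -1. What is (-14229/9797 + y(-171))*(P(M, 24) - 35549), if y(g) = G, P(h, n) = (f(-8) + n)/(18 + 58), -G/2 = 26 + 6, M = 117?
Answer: 1732430644137/744572 ≈ 2.3267e+6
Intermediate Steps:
G = -64 (G = -2*(26 + 6) = -2*32 = -64)
P(h, n) = -1/76 + n/76 (P(h, n) = (-1 + n)/(18 + 58) = (-1 + n)/76 = (-1 + n)*(1/76) = -1/76 + n/76)
y(g) = -64
(-14229/9797 + y(-171))*(P(M, 24) - 35549) = (-14229/9797 - 64)*((-1/76 + (1/76)*24) - 35549) = (-14229*1/9797 - 64)*((-1/76 + 6/19) - 35549) = (-14229/9797 - 64)*(23/76 - 35549) = -641237/9797*(-2701701/76) = 1732430644137/744572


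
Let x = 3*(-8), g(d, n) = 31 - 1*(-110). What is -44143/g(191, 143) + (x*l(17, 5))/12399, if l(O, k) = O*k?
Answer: -182538899/582753 ≈ -313.24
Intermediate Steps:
g(d, n) = 141 (g(d, n) = 31 + 110 = 141)
x = -24
-44143/g(191, 143) + (x*l(17, 5))/12399 = -44143/141 - 408*5/12399 = -44143*1/141 - 24*85*(1/12399) = -44143/141 - 2040*1/12399 = -44143/141 - 680/4133 = -182538899/582753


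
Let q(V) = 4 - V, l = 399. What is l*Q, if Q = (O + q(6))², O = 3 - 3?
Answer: 1596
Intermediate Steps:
O = 0
Q = 4 (Q = (0 + (4 - 1*6))² = (0 + (4 - 6))² = (0 - 2)² = (-2)² = 4)
l*Q = 399*4 = 1596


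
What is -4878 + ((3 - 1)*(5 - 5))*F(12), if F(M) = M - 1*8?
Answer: -4878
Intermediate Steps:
F(M) = -8 + M (F(M) = M - 8 = -8 + M)
-4878 + ((3 - 1)*(5 - 5))*F(12) = -4878 + ((3 - 1)*(5 - 5))*(-8 + 12) = -4878 + (2*0)*4 = -4878 + 0*4 = -4878 + 0 = -4878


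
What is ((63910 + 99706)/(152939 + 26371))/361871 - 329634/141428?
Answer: -5347241889709673/2294212806126570 ≈ -2.3308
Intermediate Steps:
((63910 + 99706)/(152939 + 26371))/361871 - 329634/141428 = (163616/179310)*(1/361871) - 329634*1/141428 = (163616*(1/179310))*(1/361871) - 164817/70714 = (81808/89655)*(1/361871) - 164817/70714 = 81808/32443544505 - 164817/70714 = -5347241889709673/2294212806126570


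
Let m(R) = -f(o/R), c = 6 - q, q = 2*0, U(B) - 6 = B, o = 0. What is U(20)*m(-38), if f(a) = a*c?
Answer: 0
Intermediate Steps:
U(B) = 6 + B
q = 0
c = 6 (c = 6 - 1*0 = 6 + 0 = 6)
f(a) = 6*a (f(a) = a*6 = 6*a)
m(R) = 0 (m(R) = -6*0/R = -6*0 = -1*0 = 0)
U(20)*m(-38) = (6 + 20)*0 = 26*0 = 0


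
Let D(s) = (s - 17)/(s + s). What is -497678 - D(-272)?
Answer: -15925713/32 ≈ -4.9768e+5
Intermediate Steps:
D(s) = (-17 + s)/(2*s) (D(s) = (-17 + s)/((2*s)) = (-17 + s)*(1/(2*s)) = (-17 + s)/(2*s))
-497678 - D(-272) = -497678 - (-17 - 272)/(2*(-272)) = -497678 - (-1)*(-289)/(2*272) = -497678 - 1*17/32 = -497678 - 17/32 = -15925713/32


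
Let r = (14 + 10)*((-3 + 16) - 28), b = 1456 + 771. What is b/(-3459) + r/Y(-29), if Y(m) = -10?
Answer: 122297/3459 ≈ 35.356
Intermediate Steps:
b = 2227
r = -360 (r = 24*(13 - 28) = 24*(-15) = -360)
b/(-3459) + r/Y(-29) = 2227/(-3459) - 360/(-10) = 2227*(-1/3459) - 360*(-⅒) = -2227/3459 + 36 = 122297/3459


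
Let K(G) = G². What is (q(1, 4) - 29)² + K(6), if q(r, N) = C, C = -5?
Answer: 1192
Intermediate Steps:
q(r, N) = -5
(q(1, 4) - 29)² + K(6) = (-5 - 29)² + 6² = (-34)² + 36 = 1156 + 36 = 1192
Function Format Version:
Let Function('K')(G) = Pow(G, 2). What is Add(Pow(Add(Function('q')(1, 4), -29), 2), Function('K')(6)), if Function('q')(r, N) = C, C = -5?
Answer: 1192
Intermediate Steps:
Function('q')(r, N) = -5
Add(Pow(Add(Function('q')(1, 4), -29), 2), Function('K')(6)) = Add(Pow(Add(-5, -29), 2), Pow(6, 2)) = Add(Pow(-34, 2), 36) = Add(1156, 36) = 1192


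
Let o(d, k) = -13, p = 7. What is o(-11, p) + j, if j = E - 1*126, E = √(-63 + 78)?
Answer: -139 + √15 ≈ -135.13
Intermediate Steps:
E = √15 ≈ 3.8730
j = -126 + √15 (j = √15 - 1*126 = √15 - 126 = -126 + √15 ≈ -122.13)
o(-11, p) + j = -13 + (-126 + √15) = -139 + √15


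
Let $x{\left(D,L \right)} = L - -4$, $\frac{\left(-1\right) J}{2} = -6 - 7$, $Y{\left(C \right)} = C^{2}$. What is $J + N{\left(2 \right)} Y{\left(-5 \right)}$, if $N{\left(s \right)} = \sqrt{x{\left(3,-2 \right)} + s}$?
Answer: $76$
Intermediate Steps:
$J = 26$ ($J = - 2 \left(-6 - 7\right) = \left(-2\right) \left(-13\right) = 26$)
$x{\left(D,L \right)} = 4 + L$ ($x{\left(D,L \right)} = L + 4 = 4 + L$)
$N{\left(s \right)} = \sqrt{2 + s}$ ($N{\left(s \right)} = \sqrt{\left(4 - 2\right) + s} = \sqrt{2 + s}$)
$J + N{\left(2 \right)} Y{\left(-5 \right)} = 26 + \sqrt{2 + 2} \left(-5\right)^{2} = 26 + \sqrt{4} \cdot 25 = 26 + 2 \cdot 25 = 26 + 50 = 76$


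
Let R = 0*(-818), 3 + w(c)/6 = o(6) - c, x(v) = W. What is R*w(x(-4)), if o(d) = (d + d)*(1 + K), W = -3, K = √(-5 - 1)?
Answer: 0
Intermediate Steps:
K = I*√6 (K = √(-6) = I*√6 ≈ 2.4495*I)
x(v) = -3
o(d) = 2*d*(1 + I*√6) (o(d) = (d + d)*(1 + I*√6) = (2*d)*(1 + I*√6) = 2*d*(1 + I*√6))
w(c) = 54 - 6*c + 72*I*√6 (w(c) = -18 + 6*(2*6*(1 + I*√6) - c) = -18 + 6*((12 + 12*I*√6) - c) = -18 + 6*(12 - c + 12*I*√6) = -18 + (72 - 6*c + 72*I*√6) = 54 - 6*c + 72*I*√6)
R = 0
R*w(x(-4)) = 0*(54 - 6*(-3) + 72*I*√6) = 0*(54 + 18 + 72*I*√6) = 0*(72 + 72*I*√6) = 0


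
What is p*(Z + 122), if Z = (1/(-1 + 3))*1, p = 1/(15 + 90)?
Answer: 7/6 ≈ 1.1667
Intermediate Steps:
p = 1/105 ≈ 0.0095238
Z = 1/2 (Z = (1/2)*1 = 1/2 ≈ 0.50000)
p*(Z + 122) = (1/2 + 122)/105 = (1/105)*(245/2) = 7/6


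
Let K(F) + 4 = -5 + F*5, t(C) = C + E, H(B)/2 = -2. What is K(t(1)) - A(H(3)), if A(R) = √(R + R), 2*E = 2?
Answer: 1 - 2*I*√2 ≈ 1.0 - 2.8284*I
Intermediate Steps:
H(B) = -4 (H(B) = 2*(-2) = -4)
E = 1 (E = (½)*2 = 1)
t(C) = 1 + C (t(C) = C + 1 = 1 + C)
A(R) = √2*√R (A(R) = √(2*R) = √2*√R)
K(F) = -9 + 5*F (K(F) = -4 + (-5 + F*5) = -4 + (-5 + 5*F) = -9 + 5*F)
K(t(1)) - A(H(3)) = (-9 + 5*(1 + 1)) - √2*√(-4) = (-9 + 5*2) - √2*2*I = (-9 + 10) - 2*I*√2 = 1 - 2*I*√2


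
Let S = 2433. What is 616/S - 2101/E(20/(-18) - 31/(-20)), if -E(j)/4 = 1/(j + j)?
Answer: 134682889/291960 ≈ 461.31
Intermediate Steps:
E(j) = -2/j (E(j) = -4/(j + j) = -4*1/(2*j) = -2/j)
616/S - 2101/E(20/(-18) - 31/(-20)) = 616/2433 - 2101/((-2/(20/(-18) - 31/(-20)))) = 616*(1/2433) - 2101/((-2/(20*(-1/18) - 31*(-1/20)))) = 616/2433 - 2101/((-2/(-10/9 + 31/20))) = 616/2433 - 2101/((-2/79/180)) = 616/2433 - 2101/((-2*180/79)) = 616/2433 - 2101/(-360/79) = 616/2433 - 2101*(-79/360) = 616/2433 + 165979/360 = 134682889/291960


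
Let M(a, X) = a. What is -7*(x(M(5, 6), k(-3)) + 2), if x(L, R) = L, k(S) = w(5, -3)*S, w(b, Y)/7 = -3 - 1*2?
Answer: -49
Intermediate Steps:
w(b, Y) = -35 (w(b, Y) = 7*(-3 - 1*2) = 7*(-3 - 2) = 7*(-5) = -35)
k(S) = -35*S
-7*(x(M(5, 6), k(-3)) + 2) = -7*(5 + 2) = -7*7 = -49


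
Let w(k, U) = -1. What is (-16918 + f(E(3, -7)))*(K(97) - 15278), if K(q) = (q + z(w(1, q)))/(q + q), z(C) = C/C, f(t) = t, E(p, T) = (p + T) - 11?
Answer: 25093300561/97 ≈ 2.5869e+8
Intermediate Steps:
E(p, T) = -11 + T + p (E(p, T) = (T + p) - 11 = -11 + T + p)
z(C) = 1
K(q) = (1 + q)/(2*q) (K(q) = (q + 1)/(q + q) = (1 + q)/((2*q)) = (1 + q)*(1/(2*q)) = (1 + q)/(2*q))
(-16918 + f(E(3, -7)))*(K(97) - 15278) = (-16918 + (-11 - 7 + 3))*((1/2)*(1 + 97)/97 - 15278) = (-16918 - 15)*((1/2)*(1/97)*98 - 15278) = -16933*(49/97 - 15278) = -16933*(-1481917/97) = 25093300561/97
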